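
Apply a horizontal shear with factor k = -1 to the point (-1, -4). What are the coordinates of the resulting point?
(3, -4)

Shear matrix for horizontal shear with factor k = -1:
[[1, -1], [0, 1]]
Result: (-1, -4) → (3, -4)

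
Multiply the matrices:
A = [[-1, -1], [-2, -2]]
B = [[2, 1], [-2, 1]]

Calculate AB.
[[0, -2], [0, -4]]

Each entry (i,j) of AB = sum over k of A[i][k]*B[k][j].
(AB)[0][0] = (-1)*(2) + (-1)*(-2) = 0
(AB)[0][1] = (-1)*(1) + (-1)*(1) = -2
(AB)[1][0] = (-2)*(2) + (-2)*(-2) = 0
(AB)[1][1] = (-2)*(1) + (-2)*(1) = -4
AB = [[0, -2], [0, -4]]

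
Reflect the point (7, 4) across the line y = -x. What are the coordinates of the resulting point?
(-4, -7)

Reflection across line y = -x: (7, 4) → (-4, -7)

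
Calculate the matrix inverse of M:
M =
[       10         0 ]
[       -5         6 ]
det(M) = 60
M⁻¹ =
[     1/10         0 ]
[     1/12       1/6 ]

For a 2×2 matrix M = [[a, b], [c, d]] with det(M) ≠ 0, M⁻¹ = (1/det(M)) * [[d, -b], [-c, a]].
det(M) = (10)*(6) - (0)*(-5) = 60 - 0 = 60.
M⁻¹ = (1/60) * [[6, 0], [5, 10]].
Dividing each entry by 60 and reducing:
M⁻¹ =
[     1/10         0 ]
[     1/12       1/6 ]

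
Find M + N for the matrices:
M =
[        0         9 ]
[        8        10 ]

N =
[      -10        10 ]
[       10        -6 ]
M + N =
[      -10        19 ]
[       18         4 ]

Matrix addition is elementwise: (M+N)[i][j] = M[i][j] + N[i][j].
  (M+N)[0][0] = (0) + (-10) = -10
  (M+N)[0][1] = (9) + (10) = 19
  (M+N)[1][0] = (8) + (10) = 18
  (M+N)[1][1] = (10) + (-6) = 4
M + N =
[      -10        19 ]
[       18         4 ]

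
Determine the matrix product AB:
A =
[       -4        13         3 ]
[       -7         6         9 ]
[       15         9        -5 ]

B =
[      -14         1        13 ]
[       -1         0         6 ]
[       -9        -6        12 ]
AB =
[       16       -22        62 ]
[       11       -61        53 ]
[     -174        45       189 ]

Matrix multiplication: (AB)[i][j] = sum over k of A[i][k] * B[k][j].
  (AB)[0][0] = (-4)*(-14) + (13)*(-1) + (3)*(-9) = 16
  (AB)[0][1] = (-4)*(1) + (13)*(0) + (3)*(-6) = -22
  (AB)[0][2] = (-4)*(13) + (13)*(6) + (3)*(12) = 62
  (AB)[1][0] = (-7)*(-14) + (6)*(-1) + (9)*(-9) = 11
  (AB)[1][1] = (-7)*(1) + (6)*(0) + (9)*(-6) = -61
  (AB)[1][2] = (-7)*(13) + (6)*(6) + (9)*(12) = 53
  (AB)[2][0] = (15)*(-14) + (9)*(-1) + (-5)*(-9) = -174
  (AB)[2][1] = (15)*(1) + (9)*(0) + (-5)*(-6) = 45
  (AB)[2][2] = (15)*(13) + (9)*(6) + (-5)*(12) = 189
AB =
[       16       -22        62 ]
[       11       -61        53 ]
[     -174        45       189 ]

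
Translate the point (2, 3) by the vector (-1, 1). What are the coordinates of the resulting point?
(1, 4)

Translation by (-1, 1):
x' = 2 + -1 = 1
y' = 3 + 1 = 4
Homogeneous matrix: [[1, 0, -1], [0, 1, 1], [0, 0, 1]]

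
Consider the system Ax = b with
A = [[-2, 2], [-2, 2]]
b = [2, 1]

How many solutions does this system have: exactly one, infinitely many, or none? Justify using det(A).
No solution

det(A) = (-2)*(2) - (2)*(-2) = 0, so A is singular.
The column space of A is span(column 1) = span([-2, -2]).
b = [2, 1] is not a scalar multiple of column 1, so b ∉ column space and the system is inconsistent — no solution.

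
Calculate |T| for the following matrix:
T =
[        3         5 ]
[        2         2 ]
det(T) = -4

For a 2×2 matrix [[a, b], [c, d]], det = a*d - b*c.
det(T) = (3)*(2) - (5)*(2) = 6 - 10 = -4.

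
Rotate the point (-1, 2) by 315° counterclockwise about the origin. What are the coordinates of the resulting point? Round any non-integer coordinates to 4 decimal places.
(0.7071, 2.1213)

Rotation matrix R(θ) = [[cos θ, -sin θ], [sin θ, cos θ]]; for θ = 315°:
R = [[√2/2, √2/2], [-√2/2, √2/2]]
Result: R × [-1, 2]ᵀ = [√2/2·-1 + (√2/2)·2, -√2/2·-1 + (√2/2)·2]ᵀ = (0.7071, 2.1213)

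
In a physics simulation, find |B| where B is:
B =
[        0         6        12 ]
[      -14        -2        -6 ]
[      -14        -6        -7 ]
det(B) = 588

Expand along row 0 (cofactor expansion): det(B) = a*(e*i - f*h) - b*(d*i - f*g) + c*(d*h - e*g), where the 3×3 is [[a, b, c], [d, e, f], [g, h, i]].
Minor M_00 = (-2)*(-7) - (-6)*(-6) = 14 - 36 = -22.
Minor M_01 = (-14)*(-7) - (-6)*(-14) = 98 - 84 = 14.
Minor M_02 = (-14)*(-6) - (-2)*(-14) = 84 - 28 = 56.
det(B) = (0)*(-22) - (6)*(14) + (12)*(56) = 0 - 84 + 672 = 588.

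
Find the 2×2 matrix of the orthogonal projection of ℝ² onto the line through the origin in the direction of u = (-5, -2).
[[25/29, 10/29], [10/29, 4/29]]

The orthogonal projection onto the line spanned by a nonzero vector u = (a, b) has matrix P = (u uᵀ) / (uᵀ u) = (1/(a² + b²)) · [[a², ab], [ab, b²]].
Here u = (-5, -2), so a² + b² = 25 + 4 = 29.
P = (1/29) · [[25, 10], [10, 4]] = [[25/29, 10/29], [10/29, 4/29]].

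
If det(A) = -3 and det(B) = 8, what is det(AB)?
-24

Use the multiplicative property of determinants: det(AB) = det(A)*det(B).
det(AB) = (-3)*(8) = -24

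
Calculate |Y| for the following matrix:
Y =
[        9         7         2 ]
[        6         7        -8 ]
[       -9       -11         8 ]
det(Y) = -126

Expand along row 0 (cofactor expansion): det(Y) = a*(e*i - f*h) - b*(d*i - f*g) + c*(d*h - e*g), where the 3×3 is [[a, b, c], [d, e, f], [g, h, i]].
Minor M_00 = (7)*(8) - (-8)*(-11) = 56 - 88 = -32.
Minor M_01 = (6)*(8) - (-8)*(-9) = 48 - 72 = -24.
Minor M_02 = (6)*(-11) - (7)*(-9) = -66 + 63 = -3.
det(Y) = (9)*(-32) - (7)*(-24) + (2)*(-3) = -288 + 168 - 6 = -126.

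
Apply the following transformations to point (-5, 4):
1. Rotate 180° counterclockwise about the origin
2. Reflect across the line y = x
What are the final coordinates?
(-4, 5)

Step 1: Rotate 180° → (5, -4)
Step 2: Reflect across the line y = x → (-4, 5)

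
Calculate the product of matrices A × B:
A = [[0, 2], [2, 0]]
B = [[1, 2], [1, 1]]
[[2, 2], [2, 4]]

Matrix multiplication:
C[0][0] = 0×1 + 2×1 = 2
C[0][1] = 0×2 + 2×1 = 2
C[1][0] = 2×1 + 0×1 = 2
C[1][1] = 2×2 + 0×1 = 4
Result: [[2, 2], [2, 4]]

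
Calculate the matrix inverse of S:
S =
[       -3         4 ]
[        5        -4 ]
det(S) = -8
S⁻¹ =
[      1/2       1/2 ]
[      5/8       3/8 ]

For a 2×2 matrix S = [[a, b], [c, d]] with det(S) ≠ 0, S⁻¹ = (1/det(S)) * [[d, -b], [-c, a]].
det(S) = (-3)*(-4) - (4)*(5) = 12 - 20 = -8.
S⁻¹ = (1/-8) * [[-4, -4], [-5, -3]].
Dividing each entry by -8 and reducing:
S⁻¹ =
[      1/2       1/2 ]
[      5/8       3/8 ]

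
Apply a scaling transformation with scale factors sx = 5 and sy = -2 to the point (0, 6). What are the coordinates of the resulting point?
(0, -12)

Scaling matrix:
[[5, 0], [0, -2]]
Result: (0 × 5, 6 × -2) = (0, -12)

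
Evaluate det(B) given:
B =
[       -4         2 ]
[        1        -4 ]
det(B) = 14

For a 2×2 matrix [[a, b], [c, d]], det = a*d - b*c.
det(B) = (-4)*(-4) - (2)*(1) = 16 - 2 = 14.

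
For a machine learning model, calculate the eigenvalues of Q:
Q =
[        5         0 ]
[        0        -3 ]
λ = -3, 5

Solve det(Q - λI) = 0. For a 2×2 matrix the characteristic equation is λ² - (trace)λ + det = 0.
trace(Q) = a + d = 5 - 3 = 2.
det(Q) = a*d - b*c = (5)*(-3) - (0)*(0) = -15 - 0 = -15.
Characteristic equation: λ² - (2)λ + (-15) = 0.
Discriminant = (2)² - 4*(-15) = 4 + 60 = 64.
λ = (2 ± √64) / 2 = (2 ± 8) / 2 = -3, 5.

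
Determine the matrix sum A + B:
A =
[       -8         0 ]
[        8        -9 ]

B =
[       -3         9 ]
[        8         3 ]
A + B =
[      -11         9 ]
[       16        -6 ]

Matrix addition is elementwise: (A+B)[i][j] = A[i][j] + B[i][j].
  (A+B)[0][0] = (-8) + (-3) = -11
  (A+B)[0][1] = (0) + (9) = 9
  (A+B)[1][0] = (8) + (8) = 16
  (A+B)[1][1] = (-9) + (3) = -6
A + B =
[      -11         9 ]
[       16        -6 ]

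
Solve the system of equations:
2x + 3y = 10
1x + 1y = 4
x = 2, y = 2

Use elimination (row reduction):
Equation 1: 2x + 3y = 10.
Equation 2: 1x + 1y = 4.
Multiply Eq1 by 1 and Eq2 by 2: 2x + 3y = 10;  2x + 2y = 8.
Subtract: (-1)y = -2, so y = 2.
Back-substitute into Eq1: 2x + 3*(2) = 10, so x = 2.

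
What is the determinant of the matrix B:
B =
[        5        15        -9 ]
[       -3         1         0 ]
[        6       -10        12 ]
det(B) = 384

Expand along row 0 (cofactor expansion): det(B) = a*(e*i - f*h) - b*(d*i - f*g) + c*(d*h - e*g), where the 3×3 is [[a, b, c], [d, e, f], [g, h, i]].
Minor M_00 = (1)*(12) - (0)*(-10) = 12 - 0 = 12.
Minor M_01 = (-3)*(12) - (0)*(6) = -36 - 0 = -36.
Minor M_02 = (-3)*(-10) - (1)*(6) = 30 - 6 = 24.
det(B) = (5)*(12) - (15)*(-36) + (-9)*(24) = 60 + 540 - 216 = 384.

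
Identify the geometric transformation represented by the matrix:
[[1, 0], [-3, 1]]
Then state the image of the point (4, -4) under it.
vertical shear with factor -3; image of (4, -4) is (4, -16)

The matrix [[1, 0], [k, 1]] sends (x, y) to (x, -3x + y), leaving the x-coordinate fixed: a vertical shear.
The matrix [[1, 0], [-3, 1]] represents: vertical shear with factor -3.
Applying it to (4, -4): [1·4 + 0·-4, -3·4 + 1·-4] = (4, -16).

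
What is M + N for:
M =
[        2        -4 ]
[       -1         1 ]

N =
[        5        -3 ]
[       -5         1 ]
M + N =
[        7        -7 ]
[       -6         2 ]

Matrix addition is elementwise: (M+N)[i][j] = M[i][j] + N[i][j].
  (M+N)[0][0] = (2) + (5) = 7
  (M+N)[0][1] = (-4) + (-3) = -7
  (M+N)[1][0] = (-1) + (-5) = -6
  (M+N)[1][1] = (1) + (1) = 2
M + N =
[        7        -7 ]
[       -6         2 ]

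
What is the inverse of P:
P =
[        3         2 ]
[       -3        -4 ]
det(P) = -6
P⁻¹ =
[      2/3       1/3 ]
[     -1/2      -1/2 ]

For a 2×2 matrix P = [[a, b], [c, d]] with det(P) ≠ 0, P⁻¹ = (1/det(P)) * [[d, -b], [-c, a]].
det(P) = (3)*(-4) - (2)*(-3) = -12 + 6 = -6.
P⁻¹ = (1/-6) * [[-4, -2], [3, 3]].
Dividing each entry by -6 and reducing:
P⁻¹ =
[      2/3       1/3 ]
[     -1/2      -1/2 ]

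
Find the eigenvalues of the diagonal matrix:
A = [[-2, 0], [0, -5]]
λ₁ = -2, λ₂ = -5

The characteristic polynomial of A is det(A - λI) = (-2 - λ)(-5 - λ) = 0.
The roots are λ = -2 and λ = -5, so the eigenvalues are the diagonal entries.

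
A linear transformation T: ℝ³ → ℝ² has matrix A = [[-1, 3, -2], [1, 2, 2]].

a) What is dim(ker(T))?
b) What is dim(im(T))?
dim(ker) = 1, dim(im) = 2

The two rows are not scalar multiples of one another (no single k satisfies row 2 = k × row 1), so they are linearly independent.
Thus rank(A) = 2.
dim(im(T)) = rank(A) = 2.
By the rank-nullity theorem applied to T: ℝ³ → ℝ², rank(A) + nullity(A) = 3 (the domain dimension), so dim(ker(T)) = 3 - 2 = 1.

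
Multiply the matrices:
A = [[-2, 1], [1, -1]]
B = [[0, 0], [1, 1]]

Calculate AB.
[[1, 1], [-1, -1]]

Each entry (i,j) of AB = sum over k of A[i][k]*B[k][j].
(AB)[0][0] = (-2)*(0) + (1)*(1) = 1
(AB)[0][1] = (-2)*(0) + (1)*(1) = 1
(AB)[1][0] = (1)*(0) + (-1)*(1) = -1
(AB)[1][1] = (1)*(0) + (-1)*(1) = -1
AB = [[1, 1], [-1, -1]]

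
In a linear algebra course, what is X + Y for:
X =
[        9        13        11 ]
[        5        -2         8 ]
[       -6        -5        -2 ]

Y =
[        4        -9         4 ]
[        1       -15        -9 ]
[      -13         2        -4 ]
X + Y =
[       13         4        15 ]
[        6       -17        -1 ]
[      -19        -3        -6 ]

Matrix addition is elementwise: (X+Y)[i][j] = X[i][j] + Y[i][j].
  (X+Y)[0][0] = (9) + (4) = 13
  (X+Y)[0][1] = (13) + (-9) = 4
  (X+Y)[0][2] = (11) + (4) = 15
  (X+Y)[1][0] = (5) + (1) = 6
  (X+Y)[1][1] = (-2) + (-15) = -17
  (X+Y)[1][2] = (8) + (-9) = -1
  (X+Y)[2][0] = (-6) + (-13) = -19
  (X+Y)[2][1] = (-5) + (2) = -3
  (X+Y)[2][2] = (-2) + (-4) = -6
X + Y =
[       13         4        15 ]
[        6       -17        -1 ]
[      -19        -3        -6 ]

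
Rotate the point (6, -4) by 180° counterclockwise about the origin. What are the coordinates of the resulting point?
(-6, 4)

Rotation matrix R(θ) = [[cos θ, -sin θ], [sin θ, cos θ]]; for θ = 180°:
R = [[-1, 0], [0, -1]]
Result: R × [6, -4]ᵀ = [-1·6 + (0)·-4, 0·6 + (-1)·-4]ᵀ = (-6, 4)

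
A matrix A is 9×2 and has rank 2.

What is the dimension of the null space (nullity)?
0

The rank-nullity theorem for an m×n matrix states:
rank(A) + nullity(A) = n (the number of columns).
Here n = 2 and rank(A) = 2, so nullity(A) = 2 - 2 = 0.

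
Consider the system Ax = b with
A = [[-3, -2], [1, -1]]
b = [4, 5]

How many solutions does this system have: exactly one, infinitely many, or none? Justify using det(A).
Exactly one solution

Compute det(A) = (-3)*(-1) - (-2)*(1) = 5.
Because det(A) ≠ 0, A is invertible and Ax = b has a unique solution for every b (here x = A⁻¹ b).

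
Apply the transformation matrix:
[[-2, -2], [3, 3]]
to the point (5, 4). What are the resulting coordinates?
(-18, 27)

Matrix multiplication:
[[-2, -2], [3, 3]] × [5, 4]ᵀ
= [-2×5 + -2×4, 3×5 + 3×4]ᵀ
= [-18.0000, 27.0000]ᵀ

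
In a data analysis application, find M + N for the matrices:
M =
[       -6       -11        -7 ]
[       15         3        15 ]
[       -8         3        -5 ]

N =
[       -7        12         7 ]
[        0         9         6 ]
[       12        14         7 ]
M + N =
[      -13         1         0 ]
[       15        12        21 ]
[        4        17         2 ]

Matrix addition is elementwise: (M+N)[i][j] = M[i][j] + N[i][j].
  (M+N)[0][0] = (-6) + (-7) = -13
  (M+N)[0][1] = (-11) + (12) = 1
  (M+N)[0][2] = (-7) + (7) = 0
  (M+N)[1][0] = (15) + (0) = 15
  (M+N)[1][1] = (3) + (9) = 12
  (M+N)[1][2] = (15) + (6) = 21
  (M+N)[2][0] = (-8) + (12) = 4
  (M+N)[2][1] = (3) + (14) = 17
  (M+N)[2][2] = (-5) + (7) = 2
M + N =
[      -13         1         0 ]
[       15        12        21 ]
[        4        17         2 ]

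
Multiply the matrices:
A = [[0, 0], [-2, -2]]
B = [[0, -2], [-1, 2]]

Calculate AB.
[[0, 0], [2, 0]]

Each entry (i,j) of AB = sum over k of A[i][k]*B[k][j].
(AB)[0][0] = (0)*(0) + (0)*(-1) = 0
(AB)[0][1] = (0)*(-2) + (0)*(2) = 0
(AB)[1][0] = (-2)*(0) + (-2)*(-1) = 2
(AB)[1][1] = (-2)*(-2) + (-2)*(2) = 0
AB = [[0, 0], [2, 0]]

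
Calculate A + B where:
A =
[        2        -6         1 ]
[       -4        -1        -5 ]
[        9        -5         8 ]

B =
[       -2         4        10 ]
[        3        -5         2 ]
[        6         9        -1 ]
A + B =
[        0        -2        11 ]
[       -1        -6        -3 ]
[       15         4         7 ]

Matrix addition is elementwise: (A+B)[i][j] = A[i][j] + B[i][j].
  (A+B)[0][0] = (2) + (-2) = 0
  (A+B)[0][1] = (-6) + (4) = -2
  (A+B)[0][2] = (1) + (10) = 11
  (A+B)[1][0] = (-4) + (3) = -1
  (A+B)[1][1] = (-1) + (-5) = -6
  (A+B)[1][2] = (-5) + (2) = -3
  (A+B)[2][0] = (9) + (6) = 15
  (A+B)[2][1] = (-5) + (9) = 4
  (A+B)[2][2] = (8) + (-1) = 7
A + B =
[        0        -2        11 ]
[       -1        -6        -3 ]
[       15         4         7 ]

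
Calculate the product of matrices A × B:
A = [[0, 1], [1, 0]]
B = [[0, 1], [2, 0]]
[[2, 0], [0, 1]]

Matrix multiplication:
C[0][0] = 0×0 + 1×2 = 2
C[0][1] = 0×1 + 1×0 = 0
C[1][0] = 1×0 + 0×2 = 0
C[1][1] = 1×1 + 0×0 = 1
Result: [[2, 0], [0, 1]]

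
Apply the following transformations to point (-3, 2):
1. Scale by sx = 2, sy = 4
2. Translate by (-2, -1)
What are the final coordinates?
(-8, 7)

Step 1: Scale (-3, 2) by (sx, sy) = (2, 4) → (-6, 8)
Step 2: Translate by (-2, -1) → (-8, 7)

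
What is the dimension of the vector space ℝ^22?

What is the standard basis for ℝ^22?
Dimension = 22; standard basis = {e_1, e_2, e_3, …, e_22}

ℝ^22 is the space of 22-tuples of real numbers; its dimension is 22.
The standard basis consists of 22 vectors: e_1, e_2, e_3, …, e_22, where e_i is the vector with 1 in position i and 0 elsewhere.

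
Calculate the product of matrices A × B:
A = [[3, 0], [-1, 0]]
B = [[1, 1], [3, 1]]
[[3, 3], [-1, -1]]

Matrix multiplication:
C[0][0] = 3×1 + 0×3 = 3
C[0][1] = 3×1 + 0×1 = 3
C[1][0] = -1×1 + 0×3 = -1
C[1][1] = -1×1 + 0×1 = -1
Result: [[3, 3], [-1, -1]]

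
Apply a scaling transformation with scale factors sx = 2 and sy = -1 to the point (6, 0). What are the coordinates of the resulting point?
(12, 0)

Scaling matrix:
[[2, 0], [0, -1]]
Result: (6 × 2, 0 × -1) = (12, 0)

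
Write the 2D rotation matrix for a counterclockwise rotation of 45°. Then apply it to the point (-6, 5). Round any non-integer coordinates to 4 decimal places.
R = [[√2/2, -√2/2], [√2/2, √2/2]]; R·(-6, 5) = (-7.7782, -0.7071)

Rotation matrix formula: R(θ) = [[cos θ, -sin θ], [sin θ, cos θ]]
For θ = 45°:
cos(45°) = √2/2
sin(45°) = √2/2
R = [[√2/2, -√2/2], [√2/2, √2/2]]
Apply to (-6, 5): [√2/2·-6 + (-√2/2)·5, √2/2·-6 + √2/2·5] = (-7.7782, -0.7071)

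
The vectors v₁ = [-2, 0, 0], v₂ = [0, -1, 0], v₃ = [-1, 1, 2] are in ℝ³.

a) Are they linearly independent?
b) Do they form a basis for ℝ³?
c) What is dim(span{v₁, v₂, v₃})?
Yes independent, yes basis, dim = 3

Stack v₁, v₂, v₃ as rows of a 3×3 matrix.
[[-2, 0, 0]; [0, -1, 0]; [-1, 1, 2]] is already lower triangular with nonzero diagonal entries (-2, -1, 2), so its determinant is the product of the diagonal entries, det = (-2)·(-1)·(2) = 4 ≠ 0, and the rows are linearly independent.
Three linearly independent vectors in ℝ³ form a basis for ℝ³, so dim(span{v₁,v₂,v₃}) = 3.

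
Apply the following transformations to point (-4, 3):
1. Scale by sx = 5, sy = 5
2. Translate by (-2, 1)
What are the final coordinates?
(-22, 16)

Step 1: Scale (-4, 3) by (sx, sy) = (5, 5) → (-20, 15)
Step 2: Translate by (-2, 1) → (-22, 16)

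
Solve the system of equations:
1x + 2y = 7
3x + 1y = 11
x = 3, y = 2

Use elimination (row reduction):
Equation 1: 1x + 2y = 7.
Equation 2: 3x + 1y = 11.
Multiply Eq1 by 3 and Eq2 by 1: 3x + 6y = 21;  3x + 1y = 11.
Subtract: (-5)y = -10, so y = 2.
Back-substitute into Eq1: 1x + 2*(2) = 7, so x = 3.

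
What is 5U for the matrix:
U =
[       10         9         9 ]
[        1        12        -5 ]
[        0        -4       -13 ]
5U =
[       50        45        45 ]
[        5        60       -25 ]
[        0       -20       -65 ]

Scalar multiplication is elementwise: (5U)[i][j] = 5 * U[i][j].
  (5U)[0][0] = 5 * (10) = 50
  (5U)[0][1] = 5 * (9) = 45
  (5U)[0][2] = 5 * (9) = 45
  (5U)[1][0] = 5 * (1) = 5
  (5U)[1][1] = 5 * (12) = 60
  (5U)[1][2] = 5 * (-5) = -25
  (5U)[2][0] = 5 * (0) = 0
  (5U)[2][1] = 5 * (-4) = -20
  (5U)[2][2] = 5 * (-13) = -65
5U =
[       50        45        45 ]
[        5        60       -25 ]
[        0       -20       -65 ]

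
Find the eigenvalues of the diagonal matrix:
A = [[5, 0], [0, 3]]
λ₁ = 5, λ₂ = 3

The characteristic polynomial of A is det(A - λI) = (5 - λ)(3 - λ) = 0.
The roots are λ = 5 and λ = 3, so the eigenvalues are the diagonal entries.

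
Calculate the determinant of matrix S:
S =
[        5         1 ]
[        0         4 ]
det(S) = 20

For a 2×2 matrix [[a, b], [c, d]], det = a*d - b*c.
det(S) = (5)*(4) - (1)*(0) = 20 - 0 = 20.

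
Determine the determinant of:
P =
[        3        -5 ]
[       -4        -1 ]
det(P) = -23

For a 2×2 matrix [[a, b], [c, d]], det = a*d - b*c.
det(P) = (3)*(-1) - (-5)*(-4) = -3 - 20 = -23.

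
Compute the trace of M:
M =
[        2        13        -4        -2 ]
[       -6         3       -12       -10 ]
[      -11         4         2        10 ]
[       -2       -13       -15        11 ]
tr(M) = 2 + 3 + 2 + 11 = 18

The trace of a square matrix is the sum of its diagonal entries.
Diagonal entries of M: M[0][0] = 2, M[1][1] = 3, M[2][2] = 2, M[3][3] = 11.
tr(M) = 2 + 3 + 2 + 11 = 18.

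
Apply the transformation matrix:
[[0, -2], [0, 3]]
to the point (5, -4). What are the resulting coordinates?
(8, -12)

Matrix multiplication:
[[0, -2], [0, 3]] × [5, -4]ᵀ
= [0×5 + -2×-4, 0×5 + 3×-4]ᵀ
= [8.0000, -12.0000]ᵀ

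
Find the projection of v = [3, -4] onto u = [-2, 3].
[36/13, -54/13]

The projection of v onto u is proj_u(v) = ((v·u) / (u·u)) · u.
v·u = (3)*(-2) + (-4)*(3) = -18.
u·u = (-2)*(-2) + (3)*(3) = 13.
coefficient = -18 / 13 = -18/13.
proj_u(v) = -18/13 · [-2, 3] = [36/13, -54/13].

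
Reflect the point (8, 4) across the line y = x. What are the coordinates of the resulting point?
(4, 8)

Reflection across line y = x: (8, 4) → (4, 8)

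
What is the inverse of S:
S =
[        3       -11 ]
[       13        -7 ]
det(S) = 122
S⁻¹ =
[   -7/122    11/122 ]
[  -13/122     3/122 ]

For a 2×2 matrix S = [[a, b], [c, d]] with det(S) ≠ 0, S⁻¹ = (1/det(S)) * [[d, -b], [-c, a]].
det(S) = (3)*(-7) - (-11)*(13) = -21 + 143 = 122.
S⁻¹ = (1/122) * [[-7, 11], [-13, 3]].
Dividing each entry by 122 and reducing:
S⁻¹ =
[   -7/122    11/122 ]
[  -13/122     3/122 ]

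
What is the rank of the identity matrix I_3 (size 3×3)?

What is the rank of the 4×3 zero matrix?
rank(I_3) = 3, rank(0) = 0

The identity I_3 has 3 columns that are the standard basis vectors e_1, …, e_3. These are linearly independent, so all 3 columns are pivots and rank(I_3) = 3.
The 4×3 zero matrix has every entry zero, so every row is the zero row and there are no pivots; rank(0) = 0.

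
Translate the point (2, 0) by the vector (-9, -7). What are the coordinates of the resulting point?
(-7, -7)

Translation by (-9, -7):
x' = 2 + -9 = -7
y' = 0 + -7 = -7
Homogeneous matrix: [[1, 0, -9], [0, 1, -7], [0, 0, 1]]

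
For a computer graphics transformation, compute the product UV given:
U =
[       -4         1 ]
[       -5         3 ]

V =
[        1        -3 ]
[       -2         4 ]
UV =
[       -6        16 ]
[      -11        27 ]

Matrix multiplication: (UV)[i][j] = sum over k of U[i][k] * V[k][j].
  (UV)[0][0] = (-4)*(1) + (1)*(-2) = -6
  (UV)[0][1] = (-4)*(-3) + (1)*(4) = 16
  (UV)[1][0] = (-5)*(1) + (3)*(-2) = -11
  (UV)[1][1] = (-5)*(-3) + (3)*(4) = 27
UV =
[       -6        16 ]
[      -11        27 ]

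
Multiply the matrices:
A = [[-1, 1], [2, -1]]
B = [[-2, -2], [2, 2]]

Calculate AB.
[[4, 4], [-6, -6]]

Each entry (i,j) of AB = sum over k of A[i][k]*B[k][j].
(AB)[0][0] = (-1)*(-2) + (1)*(2) = 4
(AB)[0][1] = (-1)*(-2) + (1)*(2) = 4
(AB)[1][0] = (2)*(-2) + (-1)*(2) = -6
(AB)[1][1] = (2)*(-2) + (-1)*(2) = -6
AB = [[4, 4], [-6, -6]]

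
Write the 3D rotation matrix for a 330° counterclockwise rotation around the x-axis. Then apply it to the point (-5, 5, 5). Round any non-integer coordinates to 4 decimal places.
R = [[1, 0, 0], [0, √3/2, 1/2], [0, -1/2, √3/2]]; R·(-5, 5, 5) = (-5.0000, 6.8301, 1.8301)

Rotation matrix for 330° around x-axis:
cos(330°) = √3/2, sin(330°) = -1/2
R = [[1, 0, 0], [0, √3/2, 1/2], [0, -1/2, √3/2]]
Apply to (-5, 5, 5): R·[-5, 5, 5]ᵀ = (-5.0000, 6.8301, 1.8301)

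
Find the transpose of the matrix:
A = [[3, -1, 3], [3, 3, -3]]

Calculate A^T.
[[3, 3], [-1, 3], [3, -3]]

The transpose sends entry (i,j) to (j,i); rows become columns.
Row 0 of A: [3, -1, 3] -> column 0 of A^T.
Row 1 of A: [3, 3, -3] -> column 1 of A^T.
A^T = [[3, 3], [-1, 3], [3, -3]]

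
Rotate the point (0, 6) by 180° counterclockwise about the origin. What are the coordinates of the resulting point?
(0, -6)

Rotation matrix R(θ) = [[cos θ, -sin θ], [sin θ, cos θ]]; for θ = 180°:
R = [[-1, 0], [0, -1]]
Result: R × [0, 6]ᵀ = [-1·0 + (0)·6, 0·0 + (-1)·6]ᵀ = (0, -6)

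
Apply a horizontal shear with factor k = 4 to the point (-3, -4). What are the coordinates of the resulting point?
(-19, -4)

Shear matrix for horizontal shear with factor k = 4:
[[1, 4], [0, 1]]
Result: (-3, -4) → (-19, -4)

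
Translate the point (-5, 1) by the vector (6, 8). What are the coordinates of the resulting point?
(1, 9)

Translation by (6, 8):
x' = -5 + 6 = 1
y' = 1 + 8 = 9
Homogeneous matrix: [[1, 0, 6], [0, 1, 8], [0, 0, 1]]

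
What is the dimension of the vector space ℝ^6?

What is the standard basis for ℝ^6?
Dimension = 6; standard basis = {e_1, e_2, e_3, …, e_6}

ℝ^6 is the space of 6-tuples of real numbers; its dimension is 6.
The standard basis consists of 6 vectors: e_1, e_2, e_3, …, e_6, where e_i is the vector with 1 in position i and 0 elsewhere.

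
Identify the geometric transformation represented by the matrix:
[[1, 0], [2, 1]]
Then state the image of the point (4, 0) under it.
vertical shear with factor 2; image of (4, 0) is (4, 8)

The matrix [[1, 0], [k, 1]] sends (x, y) to (x, 2x + y), leaving the x-coordinate fixed: a vertical shear.
The matrix [[1, 0], [2, 1]] represents: vertical shear with factor 2.
Applying it to (4, 0): [1·4 + 0·0, 2·4 + 1·0] = (4, 8).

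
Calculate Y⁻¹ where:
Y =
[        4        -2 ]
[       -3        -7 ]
det(Y) = -34
Y⁻¹ =
[     7/34     -1/17 ]
[    -3/34     -2/17 ]

For a 2×2 matrix Y = [[a, b], [c, d]] with det(Y) ≠ 0, Y⁻¹ = (1/det(Y)) * [[d, -b], [-c, a]].
det(Y) = (4)*(-7) - (-2)*(-3) = -28 - 6 = -34.
Y⁻¹ = (1/-34) * [[-7, 2], [3, 4]].
Dividing each entry by -34 and reducing:
Y⁻¹ =
[     7/34     -1/17 ]
[    -3/34     -2/17 ]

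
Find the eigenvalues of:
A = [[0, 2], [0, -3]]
λ = -3, 0

Solve det(A - λI) = 0. For a 2×2 matrix this is λ² - (trace)λ + det = 0.
trace(A) = 0 - 3 = -3.
det(A) = (0)*(-3) - (2)*(0) = 0 - 0 = 0.
Characteristic equation: λ² - (-3)λ + (0) = 0.
Discriminant: (-3)² - 4*(0) = 9 - 0 = 9.
Roots: λ = (-3 ± √9) / 2 = -3, 0.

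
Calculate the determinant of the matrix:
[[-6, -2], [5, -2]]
22

For a 2×2 matrix [[a, b], [c, d]], det = ad - bc
det = (-6)(-2) - (-2)(5) = 12 - -10 = 22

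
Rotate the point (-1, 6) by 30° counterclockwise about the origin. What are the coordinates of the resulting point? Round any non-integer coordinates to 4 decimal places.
(-3.8660, 4.6962)

Rotation matrix R(θ) = [[cos θ, -sin θ], [sin θ, cos θ]]; for θ = 30°:
R = [[√3/2, -1/2], [1/2, √3/2]]
Result: R × [-1, 6]ᵀ = [√3/2·-1 + (-1/2)·6, 1/2·-1 + (√3/2)·6]ᵀ = (-3.8660, 4.6962)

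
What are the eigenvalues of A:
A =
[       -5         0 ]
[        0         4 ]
λ = -5, 4

Solve det(A - λI) = 0. For a 2×2 matrix the characteristic equation is λ² - (trace)λ + det = 0.
trace(A) = a + d = -5 + 4 = -1.
det(A) = a*d - b*c = (-5)*(4) - (0)*(0) = -20 - 0 = -20.
Characteristic equation: λ² - (-1)λ + (-20) = 0.
Discriminant = (-1)² - 4*(-20) = 1 + 80 = 81.
λ = (-1 ± √81) / 2 = (-1 ± 9) / 2 = -5, 4.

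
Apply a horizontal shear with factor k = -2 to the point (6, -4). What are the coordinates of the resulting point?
(14, -4)

Shear matrix for horizontal shear with factor k = -2:
[[1, -2], [0, 1]]
Result: (6, -4) → (14, -4)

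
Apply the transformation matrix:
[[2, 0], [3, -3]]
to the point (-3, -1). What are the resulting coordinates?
(-6, -6)

Matrix multiplication:
[[2, 0], [3, -3]] × [-3, -1]ᵀ
= [2×-3 + 0×-1, 3×-3 + -3×-1]ᵀ
= [-6.0000, -6.0000]ᵀ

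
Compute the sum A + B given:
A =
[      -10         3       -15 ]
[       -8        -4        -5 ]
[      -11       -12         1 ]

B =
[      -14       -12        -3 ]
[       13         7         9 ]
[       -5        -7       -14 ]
A + B =
[      -24        -9       -18 ]
[        5         3         4 ]
[      -16       -19       -13 ]

Matrix addition is elementwise: (A+B)[i][j] = A[i][j] + B[i][j].
  (A+B)[0][0] = (-10) + (-14) = -24
  (A+B)[0][1] = (3) + (-12) = -9
  (A+B)[0][2] = (-15) + (-3) = -18
  (A+B)[1][0] = (-8) + (13) = 5
  (A+B)[1][1] = (-4) + (7) = 3
  (A+B)[1][2] = (-5) + (9) = 4
  (A+B)[2][0] = (-11) + (-5) = -16
  (A+B)[2][1] = (-12) + (-7) = -19
  (A+B)[2][2] = (1) + (-14) = -13
A + B =
[      -24        -9       -18 ]
[        5         3         4 ]
[      -16       -19       -13 ]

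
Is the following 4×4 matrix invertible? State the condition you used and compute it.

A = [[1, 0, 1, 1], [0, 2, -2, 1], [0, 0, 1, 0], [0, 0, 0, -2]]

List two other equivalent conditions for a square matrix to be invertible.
Yes, invertible; det(A) = -4 ≠ 0. Equivalent conditions: rank(A) = 4; Ax = 0 has only the trivial solution; 0 is not an eigenvalue; the columns of A are linearly independent.

To check invertibility, compute det(A).
The given matrix is triangular, so det(A) equals the product of its diagonal entries = -4 ≠ 0.
Since det(A) ≠ 0, A is invertible.
Equivalent conditions for a square matrix A to be invertible:
- rank(A) = 4 (full rank).
- The homogeneous system Ax = 0 has only the trivial solution x = 0.
- 0 is not an eigenvalue of A.
- The columns (equivalently rows) of A are linearly independent.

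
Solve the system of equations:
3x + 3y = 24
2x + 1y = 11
x = 3, y = 5

Use elimination (row reduction):
Equation 1: 3x + 3y = 24.
Equation 2: 2x + 1y = 11.
Multiply Eq1 by 2 and Eq2 by 3: 6x + 6y = 48;  6x + 3y = 33.
Subtract: (-3)y = -15, so y = 5.
Back-substitute into Eq1: 3x + 3*(5) = 24, so x = 3.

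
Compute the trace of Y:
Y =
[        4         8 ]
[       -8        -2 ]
tr(Y) = 4 - 2 = 2

The trace of a square matrix is the sum of its diagonal entries.
Diagonal entries of Y: Y[0][0] = 4, Y[1][1] = -2.
tr(Y) = 4 - 2 = 2.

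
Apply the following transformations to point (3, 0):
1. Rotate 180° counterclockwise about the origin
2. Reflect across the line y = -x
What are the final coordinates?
(0, 3)

Step 1: Rotate 180° → (-3, 0)
Step 2: Reflect across the line y = -x → (0, 3)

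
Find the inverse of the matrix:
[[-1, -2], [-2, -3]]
[[3, -2], [-2, 1]]

For [[a,b],[c,d]], inverse = (1/det)·[[d,-b],[-c,a]]
det = -1·-3 - -2·-2 = -1
Inverse = (1/-1)·[[-3, 2], [2, -1]]
        = [[3, -2], [-2, 1]]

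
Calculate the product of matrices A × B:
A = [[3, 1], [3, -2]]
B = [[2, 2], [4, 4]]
[[10, 10], [-2, -2]]

Matrix multiplication:
C[0][0] = 3×2 + 1×4 = 10
C[0][1] = 3×2 + 1×4 = 10
C[1][0] = 3×2 + -2×4 = -2
C[1][1] = 3×2 + -2×4 = -2
Result: [[10, 10], [-2, -2]]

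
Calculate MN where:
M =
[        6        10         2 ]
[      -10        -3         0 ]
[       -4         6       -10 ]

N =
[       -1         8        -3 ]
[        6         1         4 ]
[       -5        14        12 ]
MN =
[       44        86        46 ]
[       -8       -83        18 ]
[       90      -166       -84 ]

Matrix multiplication: (MN)[i][j] = sum over k of M[i][k] * N[k][j].
  (MN)[0][0] = (6)*(-1) + (10)*(6) + (2)*(-5) = 44
  (MN)[0][1] = (6)*(8) + (10)*(1) + (2)*(14) = 86
  (MN)[0][2] = (6)*(-3) + (10)*(4) + (2)*(12) = 46
  (MN)[1][0] = (-10)*(-1) + (-3)*(6) + (0)*(-5) = -8
  (MN)[1][1] = (-10)*(8) + (-3)*(1) + (0)*(14) = -83
  (MN)[1][2] = (-10)*(-3) + (-3)*(4) + (0)*(12) = 18
  (MN)[2][0] = (-4)*(-1) + (6)*(6) + (-10)*(-5) = 90
  (MN)[2][1] = (-4)*(8) + (6)*(1) + (-10)*(14) = -166
  (MN)[2][2] = (-4)*(-3) + (6)*(4) + (-10)*(12) = -84
MN =
[       44        86        46 ]
[       -8       -83        18 ]
[       90      -166       -84 ]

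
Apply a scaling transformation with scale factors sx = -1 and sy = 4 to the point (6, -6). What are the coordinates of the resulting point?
(-6, -24)

Scaling matrix:
[[-1, 0], [0, 4]]
Result: (6 × -1, -6 × 4) = (-6, -24)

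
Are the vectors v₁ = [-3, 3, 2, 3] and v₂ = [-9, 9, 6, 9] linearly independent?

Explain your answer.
No, linearly dependent (v₂ = 3·v₁)

Check whether there is a scalar k with v₂ = k·v₁.
Comparing components, k = 3 satisfies 3·[-3, 3, 2, 3] = [-9, 9, 6, 9].
Since v₂ is a scalar multiple of v₁, the two vectors are linearly dependent.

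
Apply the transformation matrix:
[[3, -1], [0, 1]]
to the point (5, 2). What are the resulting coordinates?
(13, 2)

Matrix multiplication:
[[3, -1], [0, 1]] × [5, 2]ᵀ
= [3×5 + -1×2, 0×5 + 1×2]ᵀ
= [13.0000, 2.0000]ᵀ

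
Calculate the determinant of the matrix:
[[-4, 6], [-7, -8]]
74

For a 2×2 matrix [[a, b], [c, d]], det = ad - bc
det = (-4)(-8) - (6)(-7) = 32 - -42 = 74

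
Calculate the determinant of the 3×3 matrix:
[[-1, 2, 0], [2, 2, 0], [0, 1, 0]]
0

Expansion along first row:
det = -1·det([[2,0],[1,0]]) - 2·det([[2,0],[0,0]]) + 0·det([[2,2],[0,1]])
    = -1·(2·0 - 0·1) - 2·(2·0 - 0·0) + 0·(2·1 - 2·0)
    = -1·0 - 2·0 + 0·2
    = 0 + 0 + 0 = 0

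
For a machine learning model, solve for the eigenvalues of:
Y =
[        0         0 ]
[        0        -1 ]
λ = -1, 0

Solve det(Y - λI) = 0. For a 2×2 matrix the characteristic equation is λ² - (trace)λ + det = 0.
trace(Y) = a + d = 0 - 1 = -1.
det(Y) = a*d - b*c = (0)*(-1) - (0)*(0) = 0 - 0 = 0.
Characteristic equation: λ² - (-1)λ + (0) = 0.
Discriminant = (-1)² - 4*(0) = 1 - 0 = 1.
λ = (-1 ± √1) / 2 = (-1 ± 1) / 2 = -1, 0.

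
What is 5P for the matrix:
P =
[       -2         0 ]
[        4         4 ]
5P =
[      -10         0 ]
[       20        20 ]

Scalar multiplication is elementwise: (5P)[i][j] = 5 * P[i][j].
  (5P)[0][0] = 5 * (-2) = -10
  (5P)[0][1] = 5 * (0) = 0
  (5P)[1][0] = 5 * (4) = 20
  (5P)[1][1] = 5 * (4) = 20
5P =
[      -10         0 ]
[       20        20 ]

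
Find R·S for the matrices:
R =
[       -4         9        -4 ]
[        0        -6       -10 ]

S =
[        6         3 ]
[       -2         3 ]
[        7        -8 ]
RS =
[      -70        47 ]
[      -58        62 ]

Matrix multiplication: (RS)[i][j] = sum over k of R[i][k] * S[k][j].
  (RS)[0][0] = (-4)*(6) + (9)*(-2) + (-4)*(7) = -70
  (RS)[0][1] = (-4)*(3) + (9)*(3) + (-4)*(-8) = 47
  (RS)[1][0] = (0)*(6) + (-6)*(-2) + (-10)*(7) = -58
  (RS)[1][1] = (0)*(3) + (-6)*(3) + (-10)*(-8) = 62
RS =
[      -70        47 ]
[      -58        62 ]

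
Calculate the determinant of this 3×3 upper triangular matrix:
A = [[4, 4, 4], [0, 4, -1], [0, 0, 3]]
48

The determinant of a triangular matrix is the product of its diagonal entries (the off-diagonal entries above the diagonal do not affect it).
det(A) = (4) * (4) * (3) = 48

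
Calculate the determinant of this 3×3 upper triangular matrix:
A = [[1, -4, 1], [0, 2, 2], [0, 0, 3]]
6

The determinant of a triangular matrix is the product of its diagonal entries (the off-diagonal entries above the diagonal do not affect it).
det(A) = (1) * (2) * (3) = 6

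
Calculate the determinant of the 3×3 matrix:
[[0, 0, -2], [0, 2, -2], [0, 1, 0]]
0

Expansion along first row:
det = 0·det([[2,-2],[1,0]]) - 0·det([[0,-2],[0,0]]) + -2·det([[0,2],[0,1]])
    = 0·(2·0 - -2·1) - 0·(0·0 - -2·0) + -2·(0·1 - 2·0)
    = 0·2 - 0·0 + -2·0
    = 0 + 0 + 0 = 0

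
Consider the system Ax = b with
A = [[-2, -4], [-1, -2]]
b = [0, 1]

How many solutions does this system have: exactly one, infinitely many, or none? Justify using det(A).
No solution

det(A) = (-2)*(-2) - (-4)*(-1) = 0, so A is singular.
The column space of A is span(column 1) = span([-2, -1]).
b = [0, 1] is not a scalar multiple of column 1, so b ∉ column space and the system is inconsistent — no solution.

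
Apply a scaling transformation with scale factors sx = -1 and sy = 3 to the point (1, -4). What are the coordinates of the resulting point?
(-1, -12)

Scaling matrix:
[[-1, 0], [0, 3]]
Result: (1 × -1, -4 × 3) = (-1, -12)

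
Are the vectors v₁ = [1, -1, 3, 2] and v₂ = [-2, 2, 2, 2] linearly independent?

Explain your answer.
Yes, linearly independent

Two vectors are linearly dependent iff one is a scalar multiple of the other.
No single scalar k satisfies v₂ = k·v₁ (the ratios of corresponding entries disagree), so v₁ and v₂ are linearly independent.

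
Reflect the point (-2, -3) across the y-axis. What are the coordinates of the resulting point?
(2, -3)

Reflection across y-axis: (-2, -3) → (2, -3)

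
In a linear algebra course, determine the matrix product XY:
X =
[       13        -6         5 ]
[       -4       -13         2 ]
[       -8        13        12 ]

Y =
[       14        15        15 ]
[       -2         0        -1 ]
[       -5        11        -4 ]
XY =
[      169       250       181 ]
[      -40       -38       -55 ]
[     -198        12      -181 ]

Matrix multiplication: (XY)[i][j] = sum over k of X[i][k] * Y[k][j].
  (XY)[0][0] = (13)*(14) + (-6)*(-2) + (5)*(-5) = 169
  (XY)[0][1] = (13)*(15) + (-6)*(0) + (5)*(11) = 250
  (XY)[0][2] = (13)*(15) + (-6)*(-1) + (5)*(-4) = 181
  (XY)[1][0] = (-4)*(14) + (-13)*(-2) + (2)*(-5) = -40
  (XY)[1][1] = (-4)*(15) + (-13)*(0) + (2)*(11) = -38
  (XY)[1][2] = (-4)*(15) + (-13)*(-1) + (2)*(-4) = -55
  (XY)[2][0] = (-8)*(14) + (13)*(-2) + (12)*(-5) = -198
  (XY)[2][1] = (-8)*(15) + (13)*(0) + (12)*(11) = 12
  (XY)[2][2] = (-8)*(15) + (13)*(-1) + (12)*(-4) = -181
XY =
[      169       250       181 ]
[      -40       -38       -55 ]
[     -198        12      -181 ]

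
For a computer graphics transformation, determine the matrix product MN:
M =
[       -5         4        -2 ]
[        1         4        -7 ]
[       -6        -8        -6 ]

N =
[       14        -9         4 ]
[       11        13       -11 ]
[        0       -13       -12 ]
MN =
[      -26       123       -40 ]
[       58       134        44 ]
[     -172        28       136 ]

Matrix multiplication: (MN)[i][j] = sum over k of M[i][k] * N[k][j].
  (MN)[0][0] = (-5)*(14) + (4)*(11) + (-2)*(0) = -26
  (MN)[0][1] = (-5)*(-9) + (4)*(13) + (-2)*(-13) = 123
  (MN)[0][2] = (-5)*(4) + (4)*(-11) + (-2)*(-12) = -40
  (MN)[1][0] = (1)*(14) + (4)*(11) + (-7)*(0) = 58
  (MN)[1][1] = (1)*(-9) + (4)*(13) + (-7)*(-13) = 134
  (MN)[1][2] = (1)*(4) + (4)*(-11) + (-7)*(-12) = 44
  (MN)[2][0] = (-6)*(14) + (-8)*(11) + (-6)*(0) = -172
  (MN)[2][1] = (-6)*(-9) + (-8)*(13) + (-6)*(-13) = 28
  (MN)[2][2] = (-6)*(4) + (-8)*(-11) + (-6)*(-12) = 136
MN =
[      -26       123       -40 ]
[       58       134        44 ]
[     -172        28       136 ]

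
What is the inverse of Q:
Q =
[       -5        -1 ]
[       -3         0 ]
det(Q) = -3
Q⁻¹ =
[        0      -1/3 ]
[       -1       5/3 ]

For a 2×2 matrix Q = [[a, b], [c, d]] with det(Q) ≠ 0, Q⁻¹ = (1/det(Q)) * [[d, -b], [-c, a]].
det(Q) = (-5)*(0) - (-1)*(-3) = 0 - 3 = -3.
Q⁻¹ = (1/-3) * [[0, 1], [3, -5]].
Dividing each entry by -3 and reducing:
Q⁻¹ =
[        0      -1/3 ]
[       -1       5/3 ]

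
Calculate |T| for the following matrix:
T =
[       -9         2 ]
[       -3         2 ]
det(T) = -12

For a 2×2 matrix [[a, b], [c, d]], det = a*d - b*c.
det(T) = (-9)*(2) - (2)*(-3) = -18 + 6 = -12.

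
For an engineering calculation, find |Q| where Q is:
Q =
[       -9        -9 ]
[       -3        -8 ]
det(Q) = 45

For a 2×2 matrix [[a, b], [c, d]], det = a*d - b*c.
det(Q) = (-9)*(-8) - (-9)*(-3) = 72 - 27 = 45.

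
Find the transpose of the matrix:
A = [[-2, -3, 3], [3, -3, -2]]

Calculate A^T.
[[-2, 3], [-3, -3], [3, -2]]

The transpose sends entry (i,j) to (j,i); rows become columns.
Row 0 of A: [-2, -3, 3] -> column 0 of A^T.
Row 1 of A: [3, -3, -2] -> column 1 of A^T.
A^T = [[-2, 3], [-3, -3], [3, -2]]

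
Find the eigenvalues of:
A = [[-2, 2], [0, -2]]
λ = -2, -2

Solve det(A - λI) = 0. For a 2×2 matrix this is λ² - (trace)λ + det = 0.
trace(A) = -2 - 2 = -4.
det(A) = (-2)*(-2) - (2)*(0) = 4 - 0 = 4.
Characteristic equation: λ² - (-4)λ + (4) = 0.
Discriminant: (-4)² - 4*(4) = 16 - 16 = 0.
Roots: λ = (-4 ± √0) / 2 = -2, -2.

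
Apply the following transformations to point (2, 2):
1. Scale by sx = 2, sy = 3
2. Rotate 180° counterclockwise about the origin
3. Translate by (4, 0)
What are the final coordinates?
(0, -6)

Step 1: Scale → (4, 6)
Step 2: Rotate 180° → (-4, -6)
Step 3: Translate → (0, -6)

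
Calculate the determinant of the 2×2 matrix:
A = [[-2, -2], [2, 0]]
4

For A = [[a, b], [c, d]], det(A) = a*d - b*c.
det(A) = (-2)*(0) - (-2)*(2) = 0 - -4 = 4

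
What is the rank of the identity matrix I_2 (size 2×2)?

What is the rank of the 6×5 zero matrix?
rank(I_2) = 2, rank(0) = 0

The identity I_2 has 2 columns that are the standard basis vectors e_1, …, e_2. These are linearly independent, so all 2 columns are pivots and rank(I_2) = 2.
The 6×5 zero matrix has every entry zero, so every row is the zero row and there are no pivots; rank(0) = 0.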